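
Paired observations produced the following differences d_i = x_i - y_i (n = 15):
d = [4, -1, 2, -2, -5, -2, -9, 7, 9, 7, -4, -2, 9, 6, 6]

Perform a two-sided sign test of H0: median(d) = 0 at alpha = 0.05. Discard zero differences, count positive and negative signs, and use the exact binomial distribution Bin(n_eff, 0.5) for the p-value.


Step 1: Discard zero differences. Original n = 15; n_eff = number of nonzero differences = 15.
Nonzero differences (with sign): +4, -1, +2, -2, -5, -2, -9, +7, +9, +7, -4, -2, +9, +6, +6
Step 2: Count signs: positive = 8, negative = 7.
Step 3: Under H0: P(positive) = 0.5, so the number of positives S ~ Bin(15, 0.5).
Step 4: Two-sided exact p-value = sum of Bin(15,0.5) probabilities at or below the observed probability = 1.000000.
Step 5: alpha = 0.05. fail to reject H0.

n_eff = 15, pos = 8, neg = 7, p = 1.000000, fail to reject H0.


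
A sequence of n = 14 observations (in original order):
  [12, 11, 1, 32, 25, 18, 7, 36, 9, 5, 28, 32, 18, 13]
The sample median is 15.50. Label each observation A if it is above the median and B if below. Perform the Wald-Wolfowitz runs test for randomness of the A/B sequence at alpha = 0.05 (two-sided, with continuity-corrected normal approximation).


Step 1: Compute median = 15.50; label A = above, B = below.
Labels in order: BBBAAABABBAAAB  (n_A = 7, n_B = 7)
Step 2: Count runs R = 7.
Step 3: Under H0 (random ordering), E[R] = 2*n_A*n_B/(n_A+n_B) + 1 = 2*7*7/14 + 1 = 8.0000.
        Var[R] = 2*n_A*n_B*(2*n_A*n_B - n_A - n_B) / ((n_A+n_B)^2 * (n_A+n_B-1)) = 8232/2548 = 3.2308.
        SD[R] = 1.7974.
Step 4: Continuity-corrected z = (R + 0.5 - E[R]) / SD[R] = (7 + 0.5 - 8.0000) / 1.7974 = -0.2782.
Step 5: Two-sided p-value via normal approximation = 2*(1 - Phi(|z|)) = 0.780879.
Step 6: alpha = 0.05. fail to reject H0.

R = 7, z = -0.2782, p = 0.780879, fail to reject H0.


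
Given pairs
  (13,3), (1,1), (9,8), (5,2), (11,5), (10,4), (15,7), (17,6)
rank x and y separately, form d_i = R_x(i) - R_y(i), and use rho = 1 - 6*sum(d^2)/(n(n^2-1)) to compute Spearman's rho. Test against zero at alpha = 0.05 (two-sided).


Step 1: Rank x and y separately (midranks; no ties here).
rank(x): 13->6, 1->1, 9->3, 5->2, 11->5, 10->4, 15->7, 17->8
rank(y): 3->3, 1->1, 8->8, 2->2, 5->5, 4->4, 7->7, 6->6
Step 2: d_i = R_x(i) - R_y(i); compute d_i^2.
  (6-3)^2=9, (1-1)^2=0, (3-8)^2=25, (2-2)^2=0, (5-5)^2=0, (4-4)^2=0, (7-7)^2=0, (8-6)^2=4
sum(d^2) = 38.
Step 3: rho = 1 - 6*38 / (8*(8^2 - 1)) = 1 - 228/504 = 0.547619.
Step 4: Under H0, t = rho * sqrt((n-2)/(1-rho^2)) = 1.6031 ~ t(6).
Step 5: Two-sided p-value from the t-distribution with 6 df = 0.160026.
Step 6: alpha = 0.05. fail to reject H0.

rho = 0.5476, p = 0.160026, fail to reject H0 at alpha = 0.05.


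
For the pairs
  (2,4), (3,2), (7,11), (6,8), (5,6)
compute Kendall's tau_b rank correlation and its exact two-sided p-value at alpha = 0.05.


Step 1: Enumerate the 10 unordered pairs (i,j) with i<j and classify each by sign(x_j-x_i) * sign(y_j-y_i).
  (1,2):dx=+1,dy=-2->D; (1,3):dx=+5,dy=+7->C; (1,4):dx=+4,dy=+4->C; (1,5):dx=+3,dy=+2->C
  (2,3):dx=+4,dy=+9->C; (2,4):dx=+3,dy=+6->C; (2,5):dx=+2,dy=+4->C; (3,4):dx=-1,dy=-3->C
  (3,5):dx=-2,dy=-5->C; (4,5):dx=-1,dy=-2->C
Step 2: C = 9, D = 1, total pairs = 10.
Step 3: tau = (C - D)/(n(n-1)/2) = (9 - 1)/10 = 0.800000.
Step 4: Exact two-sided p-value (enumerate n! = 120 permutations of y under H0): p = 0.083333.
Step 5: alpha = 0.05. fail to reject H0.

tau_b = 0.8000 (C=9, D=1), p = 0.083333, fail to reject H0.


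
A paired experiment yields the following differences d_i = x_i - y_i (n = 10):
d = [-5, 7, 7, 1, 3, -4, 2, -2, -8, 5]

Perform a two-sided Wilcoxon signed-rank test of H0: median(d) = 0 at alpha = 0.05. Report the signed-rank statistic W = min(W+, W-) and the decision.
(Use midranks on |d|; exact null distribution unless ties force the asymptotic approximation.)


Step 1: Drop any zero differences (none here) and take |d_i|.
|d| = [5, 7, 7, 1, 3, 4, 2, 2, 8, 5]
Step 2: Midrank |d_i| (ties get averaged ranks).
ranks: |5|->6.5, |7|->8.5, |7|->8.5, |1|->1, |3|->4, |4|->5, |2|->2.5, |2|->2.5, |8|->10, |5|->6.5
Step 3: Attach original signs; sum ranks with positive sign and with negative sign.
W+ = 8.5 + 8.5 + 1 + 4 + 2.5 + 6.5 = 31
W- = 6.5 + 5 + 2.5 + 10 = 24
(Check: W+ + W- = 55 should equal n(n+1)/2 = 55.)
Step 4: Test statistic W = min(W+, W-) = 24.
Step 5: Ties in |d|, so use the tie-corrected normal approximation.
        E[W] = n(n+1)/4 = 10*11/4 = 27.5.
        Tie groups: |d|=2 (t=2), |d|=5 (t=2), |d|=7 (t=2); sum(t^3 - t) = 18.
        Var[W] = n(n+1)(2n+1)/24 - sum(t^3-t)/48 = 2310/24 - 18/48 = 95.875.
        z = (W - E[W]) / sqrt(Var[W]) = (24 - 27.5) / 9.7916 = -0.3575.
        Two-sided p = 2*Phi(z) = 0.720755.
Step 6: alpha = 0.05. fail to reject H0.

W+ = 31, W- = 24, W = min = 24, p = 0.720755, fail to reject H0.


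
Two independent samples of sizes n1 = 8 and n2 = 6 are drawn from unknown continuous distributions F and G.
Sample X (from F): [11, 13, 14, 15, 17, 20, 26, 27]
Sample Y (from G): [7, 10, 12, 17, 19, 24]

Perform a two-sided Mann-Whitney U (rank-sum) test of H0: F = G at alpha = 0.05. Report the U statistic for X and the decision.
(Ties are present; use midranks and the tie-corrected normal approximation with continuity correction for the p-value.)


Step 1: Combine and sort all 14 observations; assign midranks.
sorted (value, group): (7,Y), (10,Y), (11,X), (12,Y), (13,X), (14,X), (15,X), (17,X), (17,Y), (19,Y), (20,X), (24,Y), (26,X), (27,X)
ranks: 7->1, 10->2, 11->3, 12->4, 13->5, 14->6, 15->7, 17->8.5, 17->8.5, 19->10, 20->11, 24->12, 26->13, 27->14
Step 2: Rank sum for X: R1 = 3 + 5 + 6 + 7 + 8.5 + 11 + 13 + 14 = 67.5.
Step 3: U_X = R1 - n1(n1+1)/2 = 67.5 - 8*9/2 = 67.5 - 36 = 31.5.
       U_Y = n1*n2 - U_X = 48 - 31.5 = 16.5.
Step 4: Ties are present, so use the tie-corrected normal approximation (with continuity correction) for the p-value.
Step 5: p-value = 0.365629; compare to alpha = 0.05. fail to reject H0.

U_X = 31.5, p = 0.365629, fail to reject H0 at alpha = 0.05.


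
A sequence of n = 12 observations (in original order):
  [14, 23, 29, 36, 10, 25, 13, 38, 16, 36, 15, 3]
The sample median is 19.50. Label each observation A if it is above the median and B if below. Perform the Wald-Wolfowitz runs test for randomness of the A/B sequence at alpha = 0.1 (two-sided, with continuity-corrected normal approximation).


Step 1: Compute median = 19.50; label A = above, B = below.
Labels in order: BAAABABABABB  (n_A = 6, n_B = 6)
Step 2: Count runs R = 9.
Step 3: Under H0 (random ordering), E[R] = 2*n_A*n_B/(n_A+n_B) + 1 = 2*6*6/12 + 1 = 7.0000.
        Var[R] = 2*n_A*n_B*(2*n_A*n_B - n_A - n_B) / ((n_A+n_B)^2 * (n_A+n_B-1)) = 4320/1584 = 2.7273.
        SD[R] = 1.6514.
Step 4: Continuity-corrected z = (R - 0.5 - E[R]) / SD[R] = (9 - 0.5 - 7.0000) / 1.6514 = 0.9083.
Step 5: Two-sided p-value via normal approximation = 2*(1 - Phi(|z|)) = 0.363722.
Step 6: alpha = 0.1. fail to reject H0.

R = 9, z = 0.9083, p = 0.363722, fail to reject H0.


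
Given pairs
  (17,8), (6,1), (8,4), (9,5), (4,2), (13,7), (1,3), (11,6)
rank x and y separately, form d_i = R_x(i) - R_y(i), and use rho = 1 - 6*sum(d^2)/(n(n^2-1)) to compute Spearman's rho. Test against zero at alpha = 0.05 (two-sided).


Step 1: Rank x and y separately (midranks; no ties here).
rank(x): 17->8, 6->3, 8->4, 9->5, 4->2, 13->7, 1->1, 11->6
rank(y): 8->8, 1->1, 4->4, 5->5, 2->2, 7->7, 3->3, 6->6
Step 2: d_i = R_x(i) - R_y(i); compute d_i^2.
  (8-8)^2=0, (3-1)^2=4, (4-4)^2=0, (5-5)^2=0, (2-2)^2=0, (7-7)^2=0, (1-3)^2=4, (6-6)^2=0
sum(d^2) = 8.
Step 3: rho = 1 - 6*8 / (8*(8^2 - 1)) = 1 - 48/504 = 0.904762.
Step 4: Under H0, t = rho * sqrt((n-2)/(1-rho^2)) = 5.2034 ~ t(6).
Step 5: Two-sided p-value from the t-distribution with 6 df = 0.002008.
Step 6: alpha = 0.05. reject H0.

rho = 0.9048, p = 0.002008, reject H0 at alpha = 0.05.


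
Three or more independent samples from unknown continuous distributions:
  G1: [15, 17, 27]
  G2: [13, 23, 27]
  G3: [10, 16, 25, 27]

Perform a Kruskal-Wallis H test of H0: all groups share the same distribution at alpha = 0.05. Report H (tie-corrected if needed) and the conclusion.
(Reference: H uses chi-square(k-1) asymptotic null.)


Step 1: Combine all N = 10 observations and assign midranks.
sorted (value, group, rank): (10,G3,1), (13,G2,2), (15,G1,3), (16,G3,4), (17,G1,5), (23,G2,6), (25,G3,7), (27,G1,9), (27,G2,9), (27,G3,9)
Step 2: Sum ranks within each group.
R_1 = 17 (n_1 = 3)
R_2 = 17 (n_2 = 3)
R_3 = 21 (n_3 = 4)
Step 3: H = 12/(N(N+1)) * sum(R_i^2/n_i) - 3(N+1)
     = 12/(10*11) * (17^2/3 + 17^2/3 + 21^2/4) - 3*11
     = 0.109091 * 302.917 - 33
     = 0.045455.
Step 4: Ties present; correction factor C = 1 - 24/(10^3 - 10) = 0.975758. Corrected H = 0.045455 / 0.975758 = 0.046584.
Step 5: Under H0, H ~ chi^2(2); p-value = 0.976977.
Step 6: alpha = 0.05. fail to reject H0.

H = 0.0466, df = 2, p = 0.976977, fail to reject H0.


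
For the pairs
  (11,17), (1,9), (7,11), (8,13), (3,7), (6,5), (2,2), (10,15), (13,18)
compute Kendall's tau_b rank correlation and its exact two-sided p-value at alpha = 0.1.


Step 1: Enumerate the 36 unordered pairs (i,j) with i<j and classify each by sign(x_j-x_i) * sign(y_j-y_i).
  (1,2):dx=-10,dy=-8->C; (1,3):dx=-4,dy=-6->C; (1,4):dx=-3,dy=-4->C; (1,5):dx=-8,dy=-10->C
  (1,6):dx=-5,dy=-12->C; (1,7):dx=-9,dy=-15->C; (1,8):dx=-1,dy=-2->C; (1,9):dx=+2,dy=+1->C
  (2,3):dx=+6,dy=+2->C; (2,4):dx=+7,dy=+4->C; (2,5):dx=+2,dy=-2->D; (2,6):dx=+5,dy=-4->D
  (2,7):dx=+1,dy=-7->D; (2,8):dx=+9,dy=+6->C; (2,9):dx=+12,dy=+9->C; (3,4):dx=+1,dy=+2->C
  (3,5):dx=-4,dy=-4->C; (3,6):dx=-1,dy=-6->C; (3,7):dx=-5,dy=-9->C; (3,8):dx=+3,dy=+4->C
  (3,9):dx=+6,dy=+7->C; (4,5):dx=-5,dy=-6->C; (4,6):dx=-2,dy=-8->C; (4,7):dx=-6,dy=-11->C
  (4,8):dx=+2,dy=+2->C; (4,9):dx=+5,dy=+5->C; (5,6):dx=+3,dy=-2->D; (5,7):dx=-1,dy=-5->C
  (5,8):dx=+7,dy=+8->C; (5,9):dx=+10,dy=+11->C; (6,7):dx=-4,dy=-3->C; (6,8):dx=+4,dy=+10->C
  (6,9):dx=+7,dy=+13->C; (7,8):dx=+8,dy=+13->C; (7,9):dx=+11,dy=+16->C; (8,9):dx=+3,dy=+3->C
Step 2: C = 32, D = 4, total pairs = 36.
Step 3: tau = (C - D)/(n(n-1)/2) = (32 - 4)/36 = 0.777778.
Step 4: Exact two-sided p-value (enumerate n! = 362880 permutations of y under H0): p = 0.002425.
Step 5: alpha = 0.1. reject H0.

tau_b = 0.7778 (C=32, D=4), p = 0.002425, reject H0.


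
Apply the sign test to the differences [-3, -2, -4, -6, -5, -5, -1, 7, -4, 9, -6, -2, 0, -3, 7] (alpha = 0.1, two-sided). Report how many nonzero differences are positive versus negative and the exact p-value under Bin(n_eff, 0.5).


Step 1: Discard zero differences. Original n = 15; n_eff = number of nonzero differences = 14.
Nonzero differences (with sign): -3, -2, -4, -6, -5, -5, -1, +7, -4, +9, -6, -2, -3, +7
Step 2: Count signs: positive = 3, negative = 11.
Step 3: Under H0: P(positive) = 0.5, so the number of positives S ~ Bin(14, 0.5).
Step 4: Two-sided exact p-value = sum of Bin(14,0.5) probabilities at or below the observed probability = 0.057373.
Step 5: alpha = 0.1. reject H0.

n_eff = 14, pos = 3, neg = 11, p = 0.057373, reject H0.


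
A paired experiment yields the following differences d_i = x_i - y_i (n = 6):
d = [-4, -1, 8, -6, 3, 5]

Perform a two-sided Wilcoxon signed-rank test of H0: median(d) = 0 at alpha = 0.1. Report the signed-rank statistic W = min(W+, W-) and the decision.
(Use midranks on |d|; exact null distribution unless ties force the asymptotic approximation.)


Step 1: Drop any zero differences (none here) and take |d_i|.
|d| = [4, 1, 8, 6, 3, 5]
Step 2: Midrank |d_i| (ties get averaged ranks).
ranks: |4|->3, |1|->1, |8|->6, |6|->5, |3|->2, |5|->4
Step 3: Attach original signs; sum ranks with positive sign and with negative sign.
W+ = 6 + 2 + 4 = 12
W- = 3 + 1 + 5 = 9
(Check: W+ + W- = 21 should equal n(n+1)/2 = 21.)
Step 4: Test statistic W = min(W+, W-) = 9.
Step 5: No ties, so the exact null distribution over the 2^6 = 64 sign assignments gives the two-sided p-value = 0.843750.
Step 6: alpha = 0.1. fail to reject H0.

W+ = 12, W- = 9, W = min = 9, p = 0.843750, fail to reject H0.


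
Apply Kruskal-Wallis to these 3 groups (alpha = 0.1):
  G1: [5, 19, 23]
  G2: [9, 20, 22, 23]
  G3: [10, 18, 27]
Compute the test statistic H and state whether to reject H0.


Step 1: Combine all N = 10 observations and assign midranks.
sorted (value, group, rank): (5,G1,1), (9,G2,2), (10,G3,3), (18,G3,4), (19,G1,5), (20,G2,6), (22,G2,7), (23,G1,8.5), (23,G2,8.5), (27,G3,10)
Step 2: Sum ranks within each group.
R_1 = 14.5 (n_1 = 3)
R_2 = 23.5 (n_2 = 4)
R_3 = 17 (n_3 = 3)
Step 3: H = 12/(N(N+1)) * sum(R_i^2/n_i) - 3(N+1)
     = 12/(10*11) * (14.5^2/3 + 23.5^2/4 + 17^2/3) - 3*11
     = 0.109091 * 304.479 - 33
     = 0.215909.
Step 4: Ties present; correction factor C = 1 - 6/(10^3 - 10) = 0.993939. Corrected H = 0.215909 / 0.993939 = 0.217226.
Step 5: Under H0, H ~ chi^2(2); p-value = 0.897078.
Step 6: alpha = 0.1. fail to reject H0.

H = 0.2172, df = 2, p = 0.897078, fail to reject H0.


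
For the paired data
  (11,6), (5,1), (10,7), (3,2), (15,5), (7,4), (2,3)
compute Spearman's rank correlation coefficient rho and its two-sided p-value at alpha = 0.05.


Step 1: Rank x and y separately (midranks; no ties here).
rank(x): 11->6, 5->3, 10->5, 3->2, 15->7, 7->4, 2->1
rank(y): 6->6, 1->1, 7->7, 2->2, 5->5, 4->4, 3->3
Step 2: d_i = R_x(i) - R_y(i); compute d_i^2.
  (6-6)^2=0, (3-1)^2=4, (5-7)^2=4, (2-2)^2=0, (7-5)^2=4, (4-4)^2=0, (1-3)^2=4
sum(d^2) = 16.
Step 3: rho = 1 - 6*16 / (7*(7^2 - 1)) = 1 - 96/336 = 0.714286.
Step 4: Under H0, t = rho * sqrt((n-2)/(1-rho^2)) = 2.2822 ~ t(5).
Step 5: Two-sided p-value from the t-distribution with 5 df = 0.071344.
Step 6: alpha = 0.05. fail to reject H0.

rho = 0.7143, p = 0.071344, fail to reject H0 at alpha = 0.05.


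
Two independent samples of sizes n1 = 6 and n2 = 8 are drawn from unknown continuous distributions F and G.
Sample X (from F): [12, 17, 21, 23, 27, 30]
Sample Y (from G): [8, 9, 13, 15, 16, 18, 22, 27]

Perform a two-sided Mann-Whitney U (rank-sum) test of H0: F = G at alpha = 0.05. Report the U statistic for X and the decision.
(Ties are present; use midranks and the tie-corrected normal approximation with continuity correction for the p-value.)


Step 1: Combine and sort all 14 observations; assign midranks.
sorted (value, group): (8,Y), (9,Y), (12,X), (13,Y), (15,Y), (16,Y), (17,X), (18,Y), (21,X), (22,Y), (23,X), (27,X), (27,Y), (30,X)
ranks: 8->1, 9->2, 12->3, 13->4, 15->5, 16->6, 17->7, 18->8, 21->9, 22->10, 23->11, 27->12.5, 27->12.5, 30->14
Step 2: Rank sum for X: R1 = 3 + 7 + 9 + 11 + 12.5 + 14 = 56.5.
Step 3: U_X = R1 - n1(n1+1)/2 = 56.5 - 6*7/2 = 56.5 - 21 = 35.5.
       U_Y = n1*n2 - U_X = 48 - 35.5 = 12.5.
Step 4: Ties are present, so use the tie-corrected normal approximation (with continuity correction) for the p-value.
Step 5: p-value = 0.155126; compare to alpha = 0.05. fail to reject H0.

U_X = 35.5, p = 0.155126, fail to reject H0 at alpha = 0.05.


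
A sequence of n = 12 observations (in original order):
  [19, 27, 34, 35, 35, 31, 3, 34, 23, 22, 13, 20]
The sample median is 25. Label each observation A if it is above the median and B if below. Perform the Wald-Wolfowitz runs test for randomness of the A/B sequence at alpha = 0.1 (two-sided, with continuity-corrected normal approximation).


Step 1: Compute median = 25; label A = above, B = below.
Labels in order: BAAAAABABBBB  (n_A = 6, n_B = 6)
Step 2: Count runs R = 5.
Step 3: Under H0 (random ordering), E[R] = 2*n_A*n_B/(n_A+n_B) + 1 = 2*6*6/12 + 1 = 7.0000.
        Var[R] = 2*n_A*n_B*(2*n_A*n_B - n_A - n_B) / ((n_A+n_B)^2 * (n_A+n_B-1)) = 4320/1584 = 2.7273.
        SD[R] = 1.6514.
Step 4: Continuity-corrected z = (R + 0.5 - E[R]) / SD[R] = (5 + 0.5 - 7.0000) / 1.6514 = -0.9083.
Step 5: Two-sided p-value via normal approximation = 2*(1 - Phi(|z|)) = 0.363722.
Step 6: alpha = 0.1. fail to reject H0.

R = 5, z = -0.9083, p = 0.363722, fail to reject H0.


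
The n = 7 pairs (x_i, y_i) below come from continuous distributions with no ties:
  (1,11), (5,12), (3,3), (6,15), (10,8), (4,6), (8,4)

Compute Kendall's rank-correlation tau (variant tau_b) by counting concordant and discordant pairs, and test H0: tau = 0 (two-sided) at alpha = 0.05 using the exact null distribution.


Step 1: Enumerate the 21 unordered pairs (i,j) with i<j and classify each by sign(x_j-x_i) * sign(y_j-y_i).
  (1,2):dx=+4,dy=+1->C; (1,3):dx=+2,dy=-8->D; (1,4):dx=+5,dy=+4->C; (1,5):dx=+9,dy=-3->D
  (1,6):dx=+3,dy=-5->D; (1,7):dx=+7,dy=-7->D; (2,3):dx=-2,dy=-9->C; (2,4):dx=+1,dy=+3->C
  (2,5):dx=+5,dy=-4->D; (2,6):dx=-1,dy=-6->C; (2,7):dx=+3,dy=-8->D; (3,4):dx=+3,dy=+12->C
  (3,5):dx=+7,dy=+5->C; (3,6):dx=+1,dy=+3->C; (3,7):dx=+5,dy=+1->C; (4,5):dx=+4,dy=-7->D
  (4,6):dx=-2,dy=-9->C; (4,7):dx=+2,dy=-11->D; (5,6):dx=-6,dy=-2->C; (5,7):dx=-2,dy=-4->C
  (6,7):dx=+4,dy=-2->D
Step 2: C = 12, D = 9, total pairs = 21.
Step 3: tau = (C - D)/(n(n-1)/2) = (12 - 9)/21 = 0.142857.
Step 4: Exact two-sided p-value (enumerate n! = 5040 permutations of y under H0): p = 0.772619.
Step 5: alpha = 0.05. fail to reject H0.

tau_b = 0.1429 (C=12, D=9), p = 0.772619, fail to reject H0.


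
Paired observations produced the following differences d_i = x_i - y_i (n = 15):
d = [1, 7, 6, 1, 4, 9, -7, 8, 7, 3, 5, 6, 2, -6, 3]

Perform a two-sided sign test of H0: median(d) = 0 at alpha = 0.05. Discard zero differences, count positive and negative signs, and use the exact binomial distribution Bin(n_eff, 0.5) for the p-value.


Step 1: Discard zero differences. Original n = 15; n_eff = number of nonzero differences = 15.
Nonzero differences (with sign): +1, +7, +6, +1, +4, +9, -7, +8, +7, +3, +5, +6, +2, -6, +3
Step 2: Count signs: positive = 13, negative = 2.
Step 3: Under H0: P(positive) = 0.5, so the number of positives S ~ Bin(15, 0.5).
Step 4: Two-sided exact p-value = sum of Bin(15,0.5) probabilities at or below the observed probability = 0.007385.
Step 5: alpha = 0.05. reject H0.

n_eff = 15, pos = 13, neg = 2, p = 0.007385, reject H0.


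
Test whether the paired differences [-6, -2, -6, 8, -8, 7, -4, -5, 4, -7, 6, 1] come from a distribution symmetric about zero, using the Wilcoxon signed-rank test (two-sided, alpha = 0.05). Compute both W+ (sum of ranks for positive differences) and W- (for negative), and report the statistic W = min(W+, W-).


Step 1: Drop any zero differences (none here) and take |d_i|.
|d| = [6, 2, 6, 8, 8, 7, 4, 5, 4, 7, 6, 1]
Step 2: Midrank |d_i| (ties get averaged ranks).
ranks: |6|->7, |2|->2, |6|->7, |8|->11.5, |8|->11.5, |7|->9.5, |4|->3.5, |5|->5, |4|->3.5, |7|->9.5, |6|->7, |1|->1
Step 3: Attach original signs; sum ranks with positive sign and with negative sign.
W+ = 11.5 + 9.5 + 3.5 + 7 + 1 = 32.5
W- = 7 + 2 + 7 + 11.5 + 3.5 + 5 + 9.5 = 45.5
(Check: W+ + W- = 78 should equal n(n+1)/2 = 78.)
Step 4: Test statistic W = min(W+, W-) = 32.5.
Step 5: Ties in |d|, so use the tie-corrected normal approximation.
        E[W] = n(n+1)/4 = 12*13/4 = 39.
        Tie groups: |d|=4 (t=2), |d|=6 (t=3), |d|=7 (t=2), |d|=8 (t=2); sum(t^3 - t) = 42.
        Var[W] = n(n+1)(2n+1)/24 - sum(t^3-t)/48 = 3900/24 - 42/48 = 161.625.
        z = (W - E[W]) / sqrt(Var[W]) = (32.5 - 39) / 12.7132 = -0.5113.
        Two-sided p = 2*Phi(z) = 0.609155.
Step 6: alpha = 0.05. fail to reject H0.

W+ = 32.5, W- = 45.5, W = min = 32.5, p = 0.609155, fail to reject H0.


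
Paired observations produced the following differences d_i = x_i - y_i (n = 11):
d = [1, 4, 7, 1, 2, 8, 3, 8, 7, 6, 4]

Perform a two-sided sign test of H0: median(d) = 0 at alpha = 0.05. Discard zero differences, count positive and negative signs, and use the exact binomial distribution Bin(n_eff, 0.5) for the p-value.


Step 1: Discard zero differences. Original n = 11; n_eff = number of nonzero differences = 11.
Nonzero differences (with sign): +1, +4, +7, +1, +2, +8, +3, +8, +7, +6, +4
Step 2: Count signs: positive = 11, negative = 0.
Step 3: Under H0: P(positive) = 0.5, so the number of positives S ~ Bin(11, 0.5).
Step 4: Two-sided exact p-value = sum of Bin(11,0.5) probabilities at or below the observed probability = 0.000977.
Step 5: alpha = 0.05. reject H0.

n_eff = 11, pos = 11, neg = 0, p = 0.000977, reject H0.


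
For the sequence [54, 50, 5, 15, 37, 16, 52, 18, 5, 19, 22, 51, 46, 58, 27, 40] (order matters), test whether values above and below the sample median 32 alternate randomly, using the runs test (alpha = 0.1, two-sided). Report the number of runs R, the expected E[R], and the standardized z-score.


Step 1: Compute median = 32; label A = above, B = below.
Labels in order: AABBABABBBBAAABA  (n_A = 8, n_B = 8)
Step 2: Count runs R = 9.
Step 3: Under H0 (random ordering), E[R] = 2*n_A*n_B/(n_A+n_B) + 1 = 2*8*8/16 + 1 = 9.0000.
        Var[R] = 2*n_A*n_B*(2*n_A*n_B - n_A - n_B) / ((n_A+n_B)^2 * (n_A+n_B-1)) = 14336/3840 = 3.7333.
        SD[R] = 1.9322.
Step 4: R = E[R], so z = 0 with no continuity correction.
Step 5: Two-sided p-value via normal approximation = 2*(1 - Phi(|z|)) = 1.000000.
Step 6: alpha = 0.1. fail to reject H0.

R = 9, z = 0.0000, p = 1.000000, fail to reject H0.


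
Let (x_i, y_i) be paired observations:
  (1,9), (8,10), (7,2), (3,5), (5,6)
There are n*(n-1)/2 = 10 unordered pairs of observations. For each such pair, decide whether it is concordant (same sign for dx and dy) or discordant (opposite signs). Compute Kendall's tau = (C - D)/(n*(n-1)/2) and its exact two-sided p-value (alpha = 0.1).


Step 1: Enumerate the 10 unordered pairs (i,j) with i<j and classify each by sign(x_j-x_i) * sign(y_j-y_i).
  (1,2):dx=+7,dy=+1->C; (1,3):dx=+6,dy=-7->D; (1,4):dx=+2,dy=-4->D; (1,5):dx=+4,dy=-3->D
  (2,3):dx=-1,dy=-8->C; (2,4):dx=-5,dy=-5->C; (2,5):dx=-3,dy=-4->C; (3,4):dx=-4,dy=+3->D
  (3,5):dx=-2,dy=+4->D; (4,5):dx=+2,dy=+1->C
Step 2: C = 5, D = 5, total pairs = 10.
Step 3: tau = (C - D)/(n(n-1)/2) = (5 - 5)/10 = 0.000000.
Step 4: Exact two-sided p-value (enumerate n! = 120 permutations of y under H0): p = 1.000000.
Step 5: alpha = 0.1. fail to reject H0.

tau_b = 0.0000 (C=5, D=5), p = 1.000000, fail to reject H0.


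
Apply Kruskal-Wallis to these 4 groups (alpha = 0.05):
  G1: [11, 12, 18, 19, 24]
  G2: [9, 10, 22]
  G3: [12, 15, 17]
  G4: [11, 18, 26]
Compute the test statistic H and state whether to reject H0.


Step 1: Combine all N = 14 observations and assign midranks.
sorted (value, group, rank): (9,G2,1), (10,G2,2), (11,G1,3.5), (11,G4,3.5), (12,G1,5.5), (12,G3,5.5), (15,G3,7), (17,G3,8), (18,G1,9.5), (18,G4,9.5), (19,G1,11), (22,G2,12), (24,G1,13), (26,G4,14)
Step 2: Sum ranks within each group.
R_1 = 42.5 (n_1 = 5)
R_2 = 15 (n_2 = 3)
R_3 = 20.5 (n_3 = 3)
R_4 = 27 (n_4 = 3)
Step 3: H = 12/(N(N+1)) * sum(R_i^2/n_i) - 3(N+1)
     = 12/(14*15) * (42.5^2/5 + 15^2/3 + 20.5^2/3 + 27^2/3) - 3*15
     = 0.057143 * 819.333 - 45
     = 1.819048.
Step 4: Ties present; correction factor C = 1 - 18/(14^3 - 14) = 0.993407. Corrected H = 1.819048 / 0.993407 = 1.831121.
Step 5: Under H0, H ~ chi^2(3); p-value = 0.608186.
Step 6: alpha = 0.05. fail to reject H0.

H = 1.8311, df = 3, p = 0.608186, fail to reject H0.


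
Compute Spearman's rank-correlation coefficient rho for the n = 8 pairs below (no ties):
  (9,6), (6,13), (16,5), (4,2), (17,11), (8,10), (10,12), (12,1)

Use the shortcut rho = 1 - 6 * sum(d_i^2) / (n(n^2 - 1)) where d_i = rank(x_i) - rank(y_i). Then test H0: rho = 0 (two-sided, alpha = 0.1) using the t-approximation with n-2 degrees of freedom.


Step 1: Rank x and y separately (midranks; no ties here).
rank(x): 9->4, 6->2, 16->7, 4->1, 17->8, 8->3, 10->5, 12->6
rank(y): 6->4, 13->8, 5->3, 2->2, 11->6, 10->5, 12->7, 1->1
Step 2: d_i = R_x(i) - R_y(i); compute d_i^2.
  (4-4)^2=0, (2-8)^2=36, (7-3)^2=16, (1-2)^2=1, (8-6)^2=4, (3-5)^2=4, (5-7)^2=4, (6-1)^2=25
sum(d^2) = 90.
Step 3: rho = 1 - 6*90 / (8*(8^2 - 1)) = 1 - 540/504 = -0.071429.
Step 4: Under H0, t = rho * sqrt((n-2)/(1-rho^2)) = -0.1754 ~ t(6).
Step 5: Two-sided p-value from the t-distribution with 6 df = 0.866526.
Step 6: alpha = 0.1. fail to reject H0.

rho = -0.0714, p = 0.866526, fail to reject H0 at alpha = 0.1.


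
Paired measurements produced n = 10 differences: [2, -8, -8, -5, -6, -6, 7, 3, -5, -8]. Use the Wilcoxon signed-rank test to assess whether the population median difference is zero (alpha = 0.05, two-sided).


Step 1: Drop any zero differences (none here) and take |d_i|.
|d| = [2, 8, 8, 5, 6, 6, 7, 3, 5, 8]
Step 2: Midrank |d_i| (ties get averaged ranks).
ranks: |2|->1, |8|->9, |8|->9, |5|->3.5, |6|->5.5, |6|->5.5, |7|->7, |3|->2, |5|->3.5, |8|->9
Step 3: Attach original signs; sum ranks with positive sign and with negative sign.
W+ = 1 + 7 + 2 = 10
W- = 9 + 9 + 3.5 + 5.5 + 5.5 + 3.5 + 9 = 45
(Check: W+ + W- = 55 should equal n(n+1)/2 = 55.)
Step 4: Test statistic W = min(W+, W-) = 10.
Step 5: Ties in |d|, so use the tie-corrected normal approximation.
        E[W] = n(n+1)/4 = 10*11/4 = 27.5.
        Tie groups: |d|=5 (t=2), |d|=6 (t=2), |d|=8 (t=3); sum(t^3 - t) = 36.
        Var[W] = n(n+1)(2n+1)/24 - sum(t^3-t)/48 = 2310/24 - 36/48 = 95.5.
        z = (W - E[W]) / sqrt(Var[W]) = (10 - 27.5) / 9.7724 = -1.7908.
        Two-sided p = 2*Phi(z) = 0.073332.
Step 6: alpha = 0.05. fail to reject H0.

W+ = 10, W- = 45, W = min = 10, p = 0.073332, fail to reject H0.


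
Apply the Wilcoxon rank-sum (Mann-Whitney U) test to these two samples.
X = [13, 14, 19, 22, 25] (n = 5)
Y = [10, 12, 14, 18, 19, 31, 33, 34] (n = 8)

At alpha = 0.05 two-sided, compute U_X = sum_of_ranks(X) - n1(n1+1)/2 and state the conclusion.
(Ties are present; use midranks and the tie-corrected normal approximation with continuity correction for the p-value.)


Step 1: Combine and sort all 13 observations; assign midranks.
sorted (value, group): (10,Y), (12,Y), (13,X), (14,X), (14,Y), (18,Y), (19,X), (19,Y), (22,X), (25,X), (31,Y), (33,Y), (34,Y)
ranks: 10->1, 12->2, 13->3, 14->4.5, 14->4.5, 18->6, 19->7.5, 19->7.5, 22->9, 25->10, 31->11, 33->12, 34->13
Step 2: Rank sum for X: R1 = 3 + 4.5 + 7.5 + 9 + 10 = 34.
Step 3: U_X = R1 - n1(n1+1)/2 = 34 - 5*6/2 = 34 - 15 = 19.
       U_Y = n1*n2 - U_X = 40 - 19 = 21.
Step 4: Ties are present, so use the tie-corrected normal approximation (with continuity correction) for the p-value.
Step 5: p-value = 0.941492; compare to alpha = 0.05. fail to reject H0.

U_X = 19, p = 0.941492, fail to reject H0 at alpha = 0.05.


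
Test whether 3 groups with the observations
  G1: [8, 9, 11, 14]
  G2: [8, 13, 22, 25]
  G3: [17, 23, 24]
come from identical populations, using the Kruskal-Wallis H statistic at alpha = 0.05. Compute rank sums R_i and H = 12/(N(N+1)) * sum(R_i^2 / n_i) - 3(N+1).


Step 1: Combine all N = 11 observations and assign midranks.
sorted (value, group, rank): (8,G1,1.5), (8,G2,1.5), (9,G1,3), (11,G1,4), (13,G2,5), (14,G1,6), (17,G3,7), (22,G2,8), (23,G3,9), (24,G3,10), (25,G2,11)
Step 2: Sum ranks within each group.
R_1 = 14.5 (n_1 = 4)
R_2 = 25.5 (n_2 = 4)
R_3 = 26 (n_3 = 3)
Step 3: H = 12/(N(N+1)) * sum(R_i^2/n_i) - 3(N+1)
     = 12/(11*12) * (14.5^2/4 + 25.5^2/4 + 26^2/3) - 3*12
     = 0.090909 * 440.458 - 36
     = 4.041667.
Step 4: Ties present; correction factor C = 1 - 6/(11^3 - 11) = 0.995455. Corrected H = 4.041667 / 0.995455 = 4.060122.
Step 5: Under H0, H ~ chi^2(2); p-value = 0.131328.
Step 6: alpha = 0.05. fail to reject H0.

H = 4.0601, df = 2, p = 0.131328, fail to reject H0.


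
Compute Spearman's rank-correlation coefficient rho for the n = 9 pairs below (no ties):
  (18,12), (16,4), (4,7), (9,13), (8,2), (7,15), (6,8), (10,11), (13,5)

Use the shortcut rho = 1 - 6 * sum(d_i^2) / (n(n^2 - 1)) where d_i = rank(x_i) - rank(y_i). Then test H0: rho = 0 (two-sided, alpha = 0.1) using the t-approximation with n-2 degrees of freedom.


Step 1: Rank x and y separately (midranks; no ties here).
rank(x): 18->9, 16->8, 4->1, 9->5, 8->4, 7->3, 6->2, 10->6, 13->7
rank(y): 12->7, 4->2, 7->4, 13->8, 2->1, 15->9, 8->5, 11->6, 5->3
Step 2: d_i = R_x(i) - R_y(i); compute d_i^2.
  (9-7)^2=4, (8-2)^2=36, (1-4)^2=9, (5-8)^2=9, (4-1)^2=9, (3-9)^2=36, (2-5)^2=9, (6-6)^2=0, (7-3)^2=16
sum(d^2) = 128.
Step 3: rho = 1 - 6*128 / (9*(9^2 - 1)) = 1 - 768/720 = -0.066667.
Step 4: Under H0, t = rho * sqrt((n-2)/(1-rho^2)) = -0.1768 ~ t(7).
Step 5: Two-sided p-value from the t-distribution with 7 df = 0.864690.
Step 6: alpha = 0.1. fail to reject H0.

rho = -0.0667, p = 0.864690, fail to reject H0 at alpha = 0.1.


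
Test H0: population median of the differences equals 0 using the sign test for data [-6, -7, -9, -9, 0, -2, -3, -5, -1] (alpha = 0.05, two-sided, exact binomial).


Step 1: Discard zero differences. Original n = 9; n_eff = number of nonzero differences = 8.
Nonzero differences (with sign): -6, -7, -9, -9, -2, -3, -5, -1
Step 2: Count signs: positive = 0, negative = 8.
Step 3: Under H0: P(positive) = 0.5, so the number of positives S ~ Bin(8, 0.5).
Step 4: Two-sided exact p-value = sum of Bin(8,0.5) probabilities at or below the observed probability = 0.007812.
Step 5: alpha = 0.05. reject H0.

n_eff = 8, pos = 0, neg = 8, p = 0.007812, reject H0.


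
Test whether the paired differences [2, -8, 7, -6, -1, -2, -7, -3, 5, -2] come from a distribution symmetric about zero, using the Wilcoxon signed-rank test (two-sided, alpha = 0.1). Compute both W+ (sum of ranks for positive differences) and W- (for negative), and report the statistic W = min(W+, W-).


Step 1: Drop any zero differences (none here) and take |d_i|.
|d| = [2, 8, 7, 6, 1, 2, 7, 3, 5, 2]
Step 2: Midrank |d_i| (ties get averaged ranks).
ranks: |2|->3, |8|->10, |7|->8.5, |6|->7, |1|->1, |2|->3, |7|->8.5, |3|->5, |5|->6, |2|->3
Step 3: Attach original signs; sum ranks with positive sign and with negative sign.
W+ = 3 + 8.5 + 6 = 17.5
W- = 10 + 7 + 1 + 3 + 8.5 + 5 + 3 = 37.5
(Check: W+ + W- = 55 should equal n(n+1)/2 = 55.)
Step 4: Test statistic W = min(W+, W-) = 17.5.
Step 5: Ties in |d|, so use the tie-corrected normal approximation.
        E[W] = n(n+1)/4 = 10*11/4 = 27.5.
        Tie groups: |d|=2 (t=3), |d|=7 (t=2); sum(t^3 - t) = 30.
        Var[W] = n(n+1)(2n+1)/24 - sum(t^3-t)/48 = 2310/24 - 30/48 = 95.625.
        z = (W - E[W]) / sqrt(Var[W]) = (17.5 - 27.5) / 9.7788 = -1.0226.
        Two-sided p = 2*Phi(z) = 0.306488.
Step 6: alpha = 0.1. fail to reject H0.

W+ = 17.5, W- = 37.5, W = min = 17.5, p = 0.306488, fail to reject H0.


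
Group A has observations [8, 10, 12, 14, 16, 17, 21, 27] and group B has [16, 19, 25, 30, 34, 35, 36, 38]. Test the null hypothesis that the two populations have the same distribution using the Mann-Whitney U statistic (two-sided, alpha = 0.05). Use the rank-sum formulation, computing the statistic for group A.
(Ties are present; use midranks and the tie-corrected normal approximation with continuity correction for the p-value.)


Step 1: Combine and sort all 16 observations; assign midranks.
sorted (value, group): (8,X), (10,X), (12,X), (14,X), (16,X), (16,Y), (17,X), (19,Y), (21,X), (25,Y), (27,X), (30,Y), (34,Y), (35,Y), (36,Y), (38,Y)
ranks: 8->1, 10->2, 12->3, 14->4, 16->5.5, 16->5.5, 17->7, 19->8, 21->9, 25->10, 27->11, 30->12, 34->13, 35->14, 36->15, 38->16
Step 2: Rank sum for X: R1 = 1 + 2 + 3 + 4 + 5.5 + 7 + 9 + 11 = 42.5.
Step 3: U_X = R1 - n1(n1+1)/2 = 42.5 - 8*9/2 = 42.5 - 36 = 6.5.
       U_Y = n1*n2 - U_X = 64 - 6.5 = 57.5.
Step 4: Ties are present, so use the tie-corrected normal approximation (with continuity correction) for the p-value.
Step 5: p-value = 0.008603; compare to alpha = 0.05. reject H0.

U_X = 6.5, p = 0.008603, reject H0 at alpha = 0.05.


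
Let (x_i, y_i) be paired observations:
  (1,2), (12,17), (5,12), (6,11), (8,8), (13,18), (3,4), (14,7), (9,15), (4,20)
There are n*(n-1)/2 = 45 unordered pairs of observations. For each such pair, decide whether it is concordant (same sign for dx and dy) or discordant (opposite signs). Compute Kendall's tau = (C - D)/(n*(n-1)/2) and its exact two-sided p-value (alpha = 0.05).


Step 1: Enumerate the 45 unordered pairs (i,j) with i<j and classify each by sign(x_j-x_i) * sign(y_j-y_i).
  (1,2):dx=+11,dy=+15->C; (1,3):dx=+4,dy=+10->C; (1,4):dx=+5,dy=+9->C; (1,5):dx=+7,dy=+6->C
  (1,6):dx=+12,dy=+16->C; (1,7):dx=+2,dy=+2->C; (1,8):dx=+13,dy=+5->C; (1,9):dx=+8,dy=+13->C
  (1,10):dx=+3,dy=+18->C; (2,3):dx=-7,dy=-5->C; (2,4):dx=-6,dy=-6->C; (2,5):dx=-4,dy=-9->C
  (2,6):dx=+1,dy=+1->C; (2,7):dx=-9,dy=-13->C; (2,8):dx=+2,dy=-10->D; (2,9):dx=-3,dy=-2->C
  (2,10):dx=-8,dy=+3->D; (3,4):dx=+1,dy=-1->D; (3,5):dx=+3,dy=-4->D; (3,6):dx=+8,dy=+6->C
  (3,7):dx=-2,dy=-8->C; (3,8):dx=+9,dy=-5->D; (3,9):dx=+4,dy=+3->C; (3,10):dx=-1,dy=+8->D
  (4,5):dx=+2,dy=-3->D; (4,6):dx=+7,dy=+7->C; (4,7):dx=-3,dy=-7->C; (4,8):dx=+8,dy=-4->D
  (4,9):dx=+3,dy=+4->C; (4,10):dx=-2,dy=+9->D; (5,6):dx=+5,dy=+10->C; (5,7):dx=-5,dy=-4->C
  (5,8):dx=+6,dy=-1->D; (5,9):dx=+1,dy=+7->C; (5,10):dx=-4,dy=+12->D; (6,7):dx=-10,dy=-14->C
  (6,8):dx=+1,dy=-11->D; (6,9):dx=-4,dy=-3->C; (6,10):dx=-9,dy=+2->D; (7,8):dx=+11,dy=+3->C
  (7,9):dx=+6,dy=+11->C; (7,10):dx=+1,dy=+16->C; (8,9):dx=-5,dy=+8->D; (8,10):dx=-10,dy=+13->D
  (9,10):dx=-5,dy=+5->D
Step 2: C = 29, D = 16, total pairs = 45.
Step 3: tau = (C - D)/(n(n-1)/2) = (29 - 16)/45 = 0.288889.
Step 4: Exact two-sided p-value (enumerate n! = 3628800 permutations of y under H0): p = 0.291248.
Step 5: alpha = 0.05. fail to reject H0.

tau_b = 0.2889 (C=29, D=16), p = 0.291248, fail to reject H0.


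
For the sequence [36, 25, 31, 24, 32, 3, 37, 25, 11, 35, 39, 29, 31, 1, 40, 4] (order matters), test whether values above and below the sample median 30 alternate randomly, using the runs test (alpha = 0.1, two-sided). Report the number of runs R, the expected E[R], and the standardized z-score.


Step 1: Compute median = 30; label A = above, B = below.
Labels in order: ABABABABBAABABAB  (n_A = 8, n_B = 8)
Step 2: Count runs R = 14.
Step 3: Under H0 (random ordering), E[R] = 2*n_A*n_B/(n_A+n_B) + 1 = 2*8*8/16 + 1 = 9.0000.
        Var[R] = 2*n_A*n_B*(2*n_A*n_B - n_A - n_B) / ((n_A+n_B)^2 * (n_A+n_B-1)) = 14336/3840 = 3.7333.
        SD[R] = 1.9322.
Step 4: Continuity-corrected z = (R - 0.5 - E[R]) / SD[R] = (14 - 0.5 - 9.0000) / 1.9322 = 2.3290.
Step 5: Two-sided p-value via normal approximation = 2*(1 - Phi(|z|)) = 0.019861.
Step 6: alpha = 0.1. reject H0.

R = 14, z = 2.3290, p = 0.019861, reject H0.


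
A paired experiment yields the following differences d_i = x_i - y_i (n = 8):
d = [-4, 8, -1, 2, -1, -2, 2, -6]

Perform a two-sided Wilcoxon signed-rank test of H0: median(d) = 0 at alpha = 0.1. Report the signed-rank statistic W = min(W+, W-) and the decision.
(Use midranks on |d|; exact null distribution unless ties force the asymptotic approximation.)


Step 1: Drop any zero differences (none here) and take |d_i|.
|d| = [4, 8, 1, 2, 1, 2, 2, 6]
Step 2: Midrank |d_i| (ties get averaged ranks).
ranks: |4|->6, |8|->8, |1|->1.5, |2|->4, |1|->1.5, |2|->4, |2|->4, |6|->7
Step 3: Attach original signs; sum ranks with positive sign and with negative sign.
W+ = 8 + 4 + 4 = 16
W- = 6 + 1.5 + 1.5 + 4 + 7 = 20
(Check: W+ + W- = 36 should equal n(n+1)/2 = 36.)
Step 4: Test statistic W = min(W+, W-) = 16.
Step 5: Ties in |d|, so use the tie-corrected normal approximation.
        E[W] = n(n+1)/4 = 8*9/4 = 18.
        Tie groups: |d|=1 (t=2), |d|=2 (t=3); sum(t^3 - t) = 30.
        Var[W] = n(n+1)(2n+1)/24 - sum(t^3-t)/48 = 1224/24 - 30/48 = 50.375.
        z = (W - E[W]) / sqrt(Var[W]) = (16 - 18) / 7.0975 = -0.2818.
        Two-sided p = 2*Phi(z) = 0.778106.
Step 6: alpha = 0.1. fail to reject H0.

W+ = 16, W- = 20, W = min = 16, p = 0.778106, fail to reject H0.


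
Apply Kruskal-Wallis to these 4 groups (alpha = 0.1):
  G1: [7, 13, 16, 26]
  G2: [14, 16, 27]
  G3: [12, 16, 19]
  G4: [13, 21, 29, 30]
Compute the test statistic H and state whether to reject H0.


Step 1: Combine all N = 14 observations and assign midranks.
sorted (value, group, rank): (7,G1,1), (12,G3,2), (13,G1,3.5), (13,G4,3.5), (14,G2,5), (16,G1,7), (16,G2,7), (16,G3,7), (19,G3,9), (21,G4,10), (26,G1,11), (27,G2,12), (29,G4,13), (30,G4,14)
Step 2: Sum ranks within each group.
R_1 = 22.5 (n_1 = 4)
R_2 = 24 (n_2 = 3)
R_3 = 18 (n_3 = 3)
R_4 = 40.5 (n_4 = 4)
Step 3: H = 12/(N(N+1)) * sum(R_i^2/n_i) - 3(N+1)
     = 12/(14*15) * (22.5^2/4 + 24^2/3 + 18^2/3 + 40.5^2/4) - 3*15
     = 0.057143 * 836.625 - 45
     = 2.807143.
Step 4: Ties present; correction factor C = 1 - 30/(14^3 - 14) = 0.989011. Corrected H = 2.807143 / 0.989011 = 2.838333.
Step 5: Under H0, H ~ chi^2(3); p-value = 0.417228.
Step 6: alpha = 0.1. fail to reject H0.

H = 2.8383, df = 3, p = 0.417228, fail to reject H0.


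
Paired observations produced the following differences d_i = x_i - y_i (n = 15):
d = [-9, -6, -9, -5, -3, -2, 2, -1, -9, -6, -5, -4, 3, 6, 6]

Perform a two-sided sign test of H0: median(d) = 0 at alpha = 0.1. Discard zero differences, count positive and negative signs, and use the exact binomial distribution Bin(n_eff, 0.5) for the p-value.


Step 1: Discard zero differences. Original n = 15; n_eff = number of nonzero differences = 15.
Nonzero differences (with sign): -9, -6, -9, -5, -3, -2, +2, -1, -9, -6, -5, -4, +3, +6, +6
Step 2: Count signs: positive = 4, negative = 11.
Step 3: Under H0: P(positive) = 0.5, so the number of positives S ~ Bin(15, 0.5).
Step 4: Two-sided exact p-value = sum of Bin(15,0.5) probabilities at or below the observed probability = 0.118469.
Step 5: alpha = 0.1. fail to reject H0.

n_eff = 15, pos = 4, neg = 11, p = 0.118469, fail to reject H0.


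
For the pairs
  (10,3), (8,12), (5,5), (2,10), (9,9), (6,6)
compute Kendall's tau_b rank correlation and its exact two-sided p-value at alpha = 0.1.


Step 1: Enumerate the 15 unordered pairs (i,j) with i<j and classify each by sign(x_j-x_i) * sign(y_j-y_i).
  (1,2):dx=-2,dy=+9->D; (1,3):dx=-5,dy=+2->D; (1,4):dx=-8,dy=+7->D; (1,5):dx=-1,dy=+6->D
  (1,6):dx=-4,dy=+3->D; (2,3):dx=-3,dy=-7->C; (2,4):dx=-6,dy=-2->C; (2,5):dx=+1,dy=-3->D
  (2,6):dx=-2,dy=-6->C; (3,4):dx=-3,dy=+5->D; (3,5):dx=+4,dy=+4->C; (3,6):dx=+1,dy=+1->C
  (4,5):dx=+7,dy=-1->D; (4,6):dx=+4,dy=-4->D; (5,6):dx=-3,dy=-3->C
Step 2: C = 6, D = 9, total pairs = 15.
Step 3: tau = (C - D)/(n(n-1)/2) = (6 - 9)/15 = -0.200000.
Step 4: Exact two-sided p-value (enumerate n! = 720 permutations of y under H0): p = 0.719444.
Step 5: alpha = 0.1. fail to reject H0.

tau_b = -0.2000 (C=6, D=9), p = 0.719444, fail to reject H0.


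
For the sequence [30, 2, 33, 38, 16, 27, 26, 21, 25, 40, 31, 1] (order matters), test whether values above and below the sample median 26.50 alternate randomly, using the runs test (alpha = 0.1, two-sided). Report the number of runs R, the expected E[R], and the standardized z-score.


Step 1: Compute median = 26.50; label A = above, B = below.
Labels in order: ABAABABBBAAB  (n_A = 6, n_B = 6)
Step 2: Count runs R = 8.
Step 3: Under H0 (random ordering), E[R] = 2*n_A*n_B/(n_A+n_B) + 1 = 2*6*6/12 + 1 = 7.0000.
        Var[R] = 2*n_A*n_B*(2*n_A*n_B - n_A - n_B) / ((n_A+n_B)^2 * (n_A+n_B-1)) = 4320/1584 = 2.7273.
        SD[R] = 1.6514.
Step 4: Continuity-corrected z = (R - 0.5 - E[R]) / SD[R] = (8 - 0.5 - 7.0000) / 1.6514 = 0.3028.
Step 5: Two-sided p-value via normal approximation = 2*(1 - Phi(|z|)) = 0.762069.
Step 6: alpha = 0.1. fail to reject H0.

R = 8, z = 0.3028, p = 0.762069, fail to reject H0.


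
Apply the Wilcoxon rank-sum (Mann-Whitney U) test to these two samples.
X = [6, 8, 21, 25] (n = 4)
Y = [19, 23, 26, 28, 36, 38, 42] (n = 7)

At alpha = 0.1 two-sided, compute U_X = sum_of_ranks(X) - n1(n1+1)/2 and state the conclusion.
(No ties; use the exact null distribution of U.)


Step 1: Combine and sort all 11 observations; assign midranks.
sorted (value, group): (6,X), (8,X), (19,Y), (21,X), (23,Y), (25,X), (26,Y), (28,Y), (36,Y), (38,Y), (42,Y)
ranks: 6->1, 8->2, 19->3, 21->4, 23->5, 25->6, 26->7, 28->8, 36->9, 38->10, 42->11
Step 2: Rank sum for X: R1 = 1 + 2 + 4 + 6 = 13.
Step 3: U_X = R1 - n1(n1+1)/2 = 13 - 4*5/2 = 13 - 10 = 3.
       U_Y = n1*n2 - U_X = 28 - 3 = 25.
Step 4: No ties, so the exact null distribution of U (based on enumerating the C(11,4) = 330 equally likely rank assignments) gives the two-sided p-value.
Step 5: p-value = 0.042424; compare to alpha = 0.1. reject H0.

U_X = 3, p = 0.042424, reject H0 at alpha = 0.1.


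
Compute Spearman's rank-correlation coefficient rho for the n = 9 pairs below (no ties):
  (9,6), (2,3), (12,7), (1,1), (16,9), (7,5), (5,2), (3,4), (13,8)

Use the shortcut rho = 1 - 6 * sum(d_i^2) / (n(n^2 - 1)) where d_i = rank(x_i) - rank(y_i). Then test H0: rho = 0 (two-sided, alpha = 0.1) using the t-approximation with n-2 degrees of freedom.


Step 1: Rank x and y separately (midranks; no ties here).
rank(x): 9->6, 2->2, 12->7, 1->1, 16->9, 7->5, 5->4, 3->3, 13->8
rank(y): 6->6, 3->3, 7->7, 1->1, 9->9, 5->5, 2->2, 4->4, 8->8
Step 2: d_i = R_x(i) - R_y(i); compute d_i^2.
  (6-6)^2=0, (2-3)^2=1, (7-7)^2=0, (1-1)^2=0, (9-9)^2=0, (5-5)^2=0, (4-2)^2=4, (3-4)^2=1, (8-8)^2=0
sum(d^2) = 6.
Step 3: rho = 1 - 6*6 / (9*(9^2 - 1)) = 1 - 36/720 = 0.950000.
Step 4: Under H0, t = rho * sqrt((n-2)/(1-rho^2)) = 8.0495 ~ t(7).
Step 5: Two-sided p-value from the t-distribution with 7 df = 0.000088.
Step 6: alpha = 0.1. reject H0.

rho = 0.9500, p = 0.000088, reject H0 at alpha = 0.1.
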